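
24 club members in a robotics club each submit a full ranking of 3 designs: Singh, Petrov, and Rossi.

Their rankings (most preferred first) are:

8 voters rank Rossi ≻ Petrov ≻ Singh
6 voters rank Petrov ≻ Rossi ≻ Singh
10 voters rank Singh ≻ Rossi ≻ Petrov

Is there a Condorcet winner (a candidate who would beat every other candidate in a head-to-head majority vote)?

Yes

Head-to-head results (24 voters total):
Singh vs Petrov: Petrov wins 14–10.
Singh vs Rossi: Rossi wins 14–10.
Petrov vs Rossi: Rossi wins 18–6.
Rossi beats each rival — Singh (14–10), Petrov (18–6) — so Rossi is the Condorcet winner.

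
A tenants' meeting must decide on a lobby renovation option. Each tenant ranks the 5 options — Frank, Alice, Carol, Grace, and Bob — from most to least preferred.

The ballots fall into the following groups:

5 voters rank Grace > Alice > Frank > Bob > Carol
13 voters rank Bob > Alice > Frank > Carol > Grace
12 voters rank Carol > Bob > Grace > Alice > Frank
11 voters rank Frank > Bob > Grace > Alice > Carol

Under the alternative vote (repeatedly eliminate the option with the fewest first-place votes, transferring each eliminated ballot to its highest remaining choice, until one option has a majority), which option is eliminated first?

Alice

Round 1: Bob 13, Carol 12, Frank 11, Grace 5, Alice 0. Alice has the fewest and is eliminated.
Round 2: Bob 13, Carol 12, Frank 11, Grace 5. Grace has the fewest and is eliminated.
Round 3: Frank 16, Bob 13, Carol 12. Carol has the fewest and is eliminated.
Round 4: Bob 25, Frank 16. Bob has a majority.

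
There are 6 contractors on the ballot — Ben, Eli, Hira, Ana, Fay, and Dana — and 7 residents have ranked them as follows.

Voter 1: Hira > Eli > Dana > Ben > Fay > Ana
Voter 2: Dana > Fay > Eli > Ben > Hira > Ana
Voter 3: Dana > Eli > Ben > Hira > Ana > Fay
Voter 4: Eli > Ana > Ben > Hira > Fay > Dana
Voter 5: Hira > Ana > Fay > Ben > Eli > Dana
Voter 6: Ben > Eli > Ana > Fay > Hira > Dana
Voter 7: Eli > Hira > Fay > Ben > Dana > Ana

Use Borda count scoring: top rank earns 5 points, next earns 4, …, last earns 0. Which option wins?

Borda scores:
  Ben: 2 + 2 + 3 + 3 + 2 + 5 + 2 = 19
  Eli: 4 + 3 + 4 + 5 + 1 + 4 + 5 = 26
  Hira: 5 + 1 + 2 + 2 + 5 + 1 + 4 = 20
  Ana: 0 + 0 + 1 + 4 + 4 + 3 + 0 = 12
  Fay: 1 + 4 + 0 + 1 + 3 + 2 + 3 = 14
  Dana: 3 + 5 + 5 + 0 + 0 + 0 + 1 = 14
Eli has the highest total.

Eli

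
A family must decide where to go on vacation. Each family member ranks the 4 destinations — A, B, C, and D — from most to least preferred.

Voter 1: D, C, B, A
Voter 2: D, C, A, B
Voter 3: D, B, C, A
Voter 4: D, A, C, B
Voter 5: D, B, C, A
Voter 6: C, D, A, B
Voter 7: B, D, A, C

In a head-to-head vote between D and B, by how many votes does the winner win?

5

Ballots ranking D above B: 6.
Ballots ranking B above D: 1.
D wins 6–1, a margin of 5.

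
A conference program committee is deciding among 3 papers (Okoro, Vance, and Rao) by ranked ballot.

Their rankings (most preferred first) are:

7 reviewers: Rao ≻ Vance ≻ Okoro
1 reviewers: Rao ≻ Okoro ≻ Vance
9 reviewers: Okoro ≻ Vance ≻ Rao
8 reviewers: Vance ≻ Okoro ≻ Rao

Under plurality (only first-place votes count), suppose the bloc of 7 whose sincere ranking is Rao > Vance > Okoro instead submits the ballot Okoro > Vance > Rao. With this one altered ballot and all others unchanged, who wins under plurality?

Okoro

First-place totals with the altered ballot: Okoro 16, Vance 8, Rao 1.
The winner is unchanged: still Okoro.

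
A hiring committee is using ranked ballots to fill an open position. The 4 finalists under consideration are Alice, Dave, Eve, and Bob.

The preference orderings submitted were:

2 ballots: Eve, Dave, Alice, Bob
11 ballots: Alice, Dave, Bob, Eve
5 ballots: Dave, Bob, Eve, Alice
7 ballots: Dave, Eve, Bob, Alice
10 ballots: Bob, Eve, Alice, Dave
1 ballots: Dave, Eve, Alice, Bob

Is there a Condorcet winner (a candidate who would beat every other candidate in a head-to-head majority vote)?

No

Head-to-head results (36 voters total):
Alice vs Dave: Alice wins 21–15.
Alice vs Eve: Eve wins 25–11.
Alice vs Bob: Bob wins 22–14.
Dave vs Eve: Dave wins 24–12.
Dave vs Bob: Dave wins 26–10.
Eve vs Bob: Bob wins 26–10.
No candidate beats all others: Alice beats Dave beats Eve beats Alice, a majority cycle.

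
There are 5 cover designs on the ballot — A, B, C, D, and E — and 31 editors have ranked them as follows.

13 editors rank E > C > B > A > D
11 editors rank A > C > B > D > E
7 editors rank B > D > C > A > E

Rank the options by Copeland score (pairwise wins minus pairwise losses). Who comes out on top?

C

Pairwise results:
  A vs B: B wins 20–11.
  A vs C: C wins 20–11.
  A vs D: A wins 24–7.
  A vs E: A wins 18–13.
  B vs C: C wins 24–7.
  B vs D: B wins 31–0.
  B vs E: B wins 18–13.
  C vs D: C wins 24–7.
  C vs E: C wins 18–13.
  D vs E: D wins 18–13.
Copeland scores (wins − losses):
  A: 2 − 2 = 0
  B: 3 − 1 = 2
  C: 4 − 0 = 4
  D: 1 − 3 = -2
  E: 0 − 4 = -4
C has the best Copeland score.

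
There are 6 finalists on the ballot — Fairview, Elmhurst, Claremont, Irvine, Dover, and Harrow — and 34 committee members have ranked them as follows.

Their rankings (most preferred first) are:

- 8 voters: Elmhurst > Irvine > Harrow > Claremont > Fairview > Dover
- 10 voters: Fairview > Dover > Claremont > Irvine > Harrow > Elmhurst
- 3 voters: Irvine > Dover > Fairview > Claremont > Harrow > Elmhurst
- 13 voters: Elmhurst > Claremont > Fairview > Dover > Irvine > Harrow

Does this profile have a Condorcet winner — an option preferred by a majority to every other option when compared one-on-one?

Yes

Head-to-head results (34 voters total):
Fairview vs Elmhurst: Elmhurst wins 21–13.
Fairview vs Claremont: Claremont wins 21–13.
Fairview vs Irvine: Fairview wins 23–11.
Fairview vs Dover: Fairview wins 31–3.
Fairview vs Harrow: Fairview wins 26–8.
Elmhurst vs Claremont: Elmhurst wins 21–13.
Elmhurst vs Irvine: Elmhurst wins 21–13.
Elmhurst vs Dover: Elmhurst wins 21–13.
Elmhurst vs Harrow: Elmhurst wins 21–13.
Claremont vs Irvine: Claremont wins 23–11.
Claremont vs Dover: Claremont wins 21–13.
Claremont vs Harrow: Claremont wins 26–8.
Irvine vs Dover: Dover wins 23–11.
Irvine vs Harrow: Irvine wins 34–0.
Dover vs Harrow: Dover wins 26–8.
Elmhurst beats each rival — Fairview (21–13), Claremont (21–13), Irvine (21–13), Dover (21–13), Harrow (21–13) — so Elmhurst is the Condorcet winner.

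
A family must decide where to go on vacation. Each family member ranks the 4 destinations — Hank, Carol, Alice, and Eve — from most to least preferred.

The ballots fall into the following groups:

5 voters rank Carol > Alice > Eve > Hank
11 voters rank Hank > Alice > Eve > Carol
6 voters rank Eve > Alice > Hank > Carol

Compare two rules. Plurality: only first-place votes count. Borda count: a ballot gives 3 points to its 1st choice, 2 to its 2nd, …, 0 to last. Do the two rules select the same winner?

Plurality first-place counts: Hank 11, Carol 5, Alice 0, Eve 6 → Hank.
Borda totals: Hank 39, Carol 15, Alice 44, Eve 34 → Alice.
The two rules disagree: plurality picks Hank, Borda picks Alice.

No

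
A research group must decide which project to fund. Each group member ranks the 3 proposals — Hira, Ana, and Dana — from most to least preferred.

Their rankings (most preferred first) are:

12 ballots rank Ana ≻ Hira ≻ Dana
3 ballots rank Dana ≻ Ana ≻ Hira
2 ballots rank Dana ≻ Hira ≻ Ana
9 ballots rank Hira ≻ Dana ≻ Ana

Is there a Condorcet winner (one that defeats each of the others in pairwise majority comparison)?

No

Head-to-head results (26 voters total):
Hira vs Ana: Ana wins 15–11.
Hira vs Dana: Hira wins 21–5.
Ana vs Dana: Dana wins 14–12.
No candidate beats all others: Hira beats Dana beats Ana beats Hira, a majority cycle.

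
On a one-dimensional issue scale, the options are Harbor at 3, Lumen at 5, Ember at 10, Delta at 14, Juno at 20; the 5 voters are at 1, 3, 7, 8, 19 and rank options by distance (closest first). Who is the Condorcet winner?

With single-peaked preferences on a line, the Condorcet winner is the candidate closest to the median voter.
The median voter (position 7) is closest to Lumen at 5.
Check: Lumen vs Harbor — voters closer to Lumen: 3 of 5.

Lumen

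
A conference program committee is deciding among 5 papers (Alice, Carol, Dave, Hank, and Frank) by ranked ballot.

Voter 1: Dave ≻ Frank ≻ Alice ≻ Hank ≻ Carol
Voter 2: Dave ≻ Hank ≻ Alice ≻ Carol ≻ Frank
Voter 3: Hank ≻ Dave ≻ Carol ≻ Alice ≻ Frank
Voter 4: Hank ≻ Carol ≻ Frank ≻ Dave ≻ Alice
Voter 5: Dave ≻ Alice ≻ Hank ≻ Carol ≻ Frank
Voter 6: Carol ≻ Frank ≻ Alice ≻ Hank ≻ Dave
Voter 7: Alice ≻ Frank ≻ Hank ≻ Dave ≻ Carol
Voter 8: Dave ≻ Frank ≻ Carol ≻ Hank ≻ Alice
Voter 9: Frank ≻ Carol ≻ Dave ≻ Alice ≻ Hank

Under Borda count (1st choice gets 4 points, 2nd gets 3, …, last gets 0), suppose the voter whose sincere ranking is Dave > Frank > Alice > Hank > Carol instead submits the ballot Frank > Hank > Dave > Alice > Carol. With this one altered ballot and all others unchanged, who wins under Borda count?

Borda totals with the altered ballot: Alice 14, Carol 16, Dave 21, Hank 20, Frank 19.
The winner is unchanged: still Dave.

Dave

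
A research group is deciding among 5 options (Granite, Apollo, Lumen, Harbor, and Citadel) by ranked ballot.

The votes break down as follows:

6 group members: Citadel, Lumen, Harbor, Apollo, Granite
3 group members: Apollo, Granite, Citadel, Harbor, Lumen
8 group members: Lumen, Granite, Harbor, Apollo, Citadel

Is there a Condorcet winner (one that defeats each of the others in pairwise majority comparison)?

Head-to-head results (17 voters total):
Granite vs Apollo: Apollo wins 9–8.
Granite vs Lumen: Lumen wins 14–3.
Granite vs Harbor: Granite wins 11–6.
Granite vs Citadel: Granite wins 11–6.
Apollo vs Lumen: Lumen wins 14–3.
Apollo vs Harbor: Harbor wins 14–3.
Apollo vs Citadel: Apollo wins 11–6.
Lumen vs Harbor: Lumen wins 14–3.
Lumen vs Citadel: Citadel wins 9–8.
Harbor vs Citadel: Citadel wins 9–8.
No candidate beats all others: Granite beats Harbor beats Apollo beats Granite, a majority cycle.

No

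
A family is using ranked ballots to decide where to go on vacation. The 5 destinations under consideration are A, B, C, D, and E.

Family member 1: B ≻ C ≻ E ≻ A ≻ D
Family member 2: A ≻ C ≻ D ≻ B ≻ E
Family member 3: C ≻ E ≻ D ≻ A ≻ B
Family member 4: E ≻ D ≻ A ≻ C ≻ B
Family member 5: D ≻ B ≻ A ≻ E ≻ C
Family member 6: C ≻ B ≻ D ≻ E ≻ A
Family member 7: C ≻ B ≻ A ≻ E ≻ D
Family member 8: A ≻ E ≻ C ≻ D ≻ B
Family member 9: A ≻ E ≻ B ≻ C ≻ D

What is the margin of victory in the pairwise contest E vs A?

Ballots ranking E above A: 4.
Ballots ranking A above E: 5.
A wins 5–4, a margin of 1.

1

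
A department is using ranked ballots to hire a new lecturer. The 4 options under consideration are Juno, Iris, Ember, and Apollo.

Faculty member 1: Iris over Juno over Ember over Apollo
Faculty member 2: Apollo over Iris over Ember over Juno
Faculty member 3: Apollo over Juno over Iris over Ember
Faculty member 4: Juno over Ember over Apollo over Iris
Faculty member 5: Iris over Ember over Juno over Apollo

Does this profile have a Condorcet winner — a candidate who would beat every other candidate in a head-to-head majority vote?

No

Head-to-head results (5 voters total):
Juno vs Iris: Iris wins 3–2.
Juno vs Ember: Juno wins 3–2.
Juno vs Apollo: Juno wins 3–2.
Iris vs Ember: Iris wins 4–1.
Iris vs Apollo: Apollo wins 3–2.
Ember vs Apollo: Ember wins 3–2.
No candidate beats all others: Juno beats Apollo beats Iris beats Juno, a majority cycle.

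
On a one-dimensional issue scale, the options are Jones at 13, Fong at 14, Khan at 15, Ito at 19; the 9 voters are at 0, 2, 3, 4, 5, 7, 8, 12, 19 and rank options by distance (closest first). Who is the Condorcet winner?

With single-peaked preferences on a line, the Condorcet winner is the candidate closest to the median voter.
The median voter (position 5) is closest to Jones at 13.
Check: Jones vs Ito — voters closer to Jones: 8 of 9.

Jones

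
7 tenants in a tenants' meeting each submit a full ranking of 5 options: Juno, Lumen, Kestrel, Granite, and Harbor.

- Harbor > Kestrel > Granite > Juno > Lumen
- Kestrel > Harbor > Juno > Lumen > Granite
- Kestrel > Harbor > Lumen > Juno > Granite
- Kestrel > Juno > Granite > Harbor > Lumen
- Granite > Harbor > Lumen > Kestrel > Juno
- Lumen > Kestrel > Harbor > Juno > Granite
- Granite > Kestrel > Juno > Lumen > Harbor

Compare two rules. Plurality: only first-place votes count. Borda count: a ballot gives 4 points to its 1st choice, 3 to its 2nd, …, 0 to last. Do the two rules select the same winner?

Plurality first-place counts: Juno 0, Lumen 1, Kestrel 3, Granite 2, Harbor 1 → Kestrel.
Borda totals: Juno 10, Lumen 10, Kestrel 22, Granite 12, Harbor 16 → Kestrel.
The two rules agree on Kestrel.

Yes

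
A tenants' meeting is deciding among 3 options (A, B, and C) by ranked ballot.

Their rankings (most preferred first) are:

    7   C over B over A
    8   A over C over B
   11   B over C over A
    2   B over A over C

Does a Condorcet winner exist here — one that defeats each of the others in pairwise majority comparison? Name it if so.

Head-to-head results (28 voters total):
A vs B: B wins 20–8.
A vs C: C wins 18–10.
B vs C: C wins 15–13.
C beats each rival — A (18–10), B (15–13) — so C is the Condorcet winner.

C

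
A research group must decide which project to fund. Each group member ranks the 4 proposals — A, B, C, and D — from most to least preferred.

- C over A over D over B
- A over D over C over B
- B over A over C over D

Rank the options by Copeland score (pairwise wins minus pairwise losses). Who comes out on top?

Pairwise results:
  A vs B: A wins 2–1.
  A vs C: A wins 2–1.
  A vs D: A wins 3–0.
  B vs C: C wins 2–1.
  B vs D: D wins 2–1.
  C vs D: C wins 2–1.
Copeland scores (wins − losses):
  A: 3 − 0 = 3
  B: 0 − 3 = -3
  C: 2 − 1 = 1
  D: 1 − 2 = -1
A has the best Copeland score.

A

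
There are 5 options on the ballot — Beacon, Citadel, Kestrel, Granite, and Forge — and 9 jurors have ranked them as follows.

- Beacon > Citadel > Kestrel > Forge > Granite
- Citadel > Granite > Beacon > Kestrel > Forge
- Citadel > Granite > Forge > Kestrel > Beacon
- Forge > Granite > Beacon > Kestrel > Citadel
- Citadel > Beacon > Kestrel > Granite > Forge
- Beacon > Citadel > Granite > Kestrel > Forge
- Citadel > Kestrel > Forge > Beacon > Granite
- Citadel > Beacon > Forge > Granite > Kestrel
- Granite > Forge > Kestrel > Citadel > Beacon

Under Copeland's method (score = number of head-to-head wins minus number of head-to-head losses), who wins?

Pairwise results:
  Beacon vs Citadel: Citadel wins 6–3.
  Beacon vs Kestrel: Beacon wins 6–3.
  Beacon vs Granite: Beacon wins 5–4.
  Beacon vs Forge: Beacon wins 5–4.
  Citadel vs Kestrel: Citadel wins 7–2.
  Citadel vs Granite: Citadel wins 7–2.
  Citadel vs Forge: Citadel wins 7–2.
  Kestrel vs Granite: Granite wins 6–3.
  Kestrel vs Forge: Kestrel wins 5–4.
  Granite vs Forge: Granite wins 5–4.
Copeland scores (wins − losses):
  Beacon: 3 − 1 = 2
  Citadel: 4 − 0 = 4
  Kestrel: 1 − 3 = -2
  Granite: 2 − 2 = 0
  Forge: 0 − 4 = -4
Citadel has the best Copeland score.

Citadel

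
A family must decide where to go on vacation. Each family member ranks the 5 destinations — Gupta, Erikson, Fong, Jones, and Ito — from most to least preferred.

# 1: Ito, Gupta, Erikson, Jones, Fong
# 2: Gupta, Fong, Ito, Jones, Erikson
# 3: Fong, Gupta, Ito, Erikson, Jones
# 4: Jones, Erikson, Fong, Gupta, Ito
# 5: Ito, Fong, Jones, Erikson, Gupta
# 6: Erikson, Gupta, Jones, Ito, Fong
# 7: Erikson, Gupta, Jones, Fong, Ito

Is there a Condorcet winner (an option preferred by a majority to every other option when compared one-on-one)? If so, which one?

No Condorcet winner

Head-to-head results (7 voters total):
Gupta vs Erikson: Erikson wins 4–3.
Gupta vs Fong: Gupta wins 4–3.
Gupta vs Jones: Gupta wins 5–2.
Gupta vs Ito: Gupta wins 5–2.
Erikson vs Fong: Erikson wins 4–3.
Erikson vs Jones: Erikson wins 4–3.
Erikson vs Ito: Ito wins 4–3.
Fong vs Jones: Jones wins 4–3.
Fong vs Ito: Fong wins 4–3.
Jones vs Ito: Ito wins 4–3.
No candidate beats all others: Gupta beats Ito beats Erikson beats Gupta, a majority cycle.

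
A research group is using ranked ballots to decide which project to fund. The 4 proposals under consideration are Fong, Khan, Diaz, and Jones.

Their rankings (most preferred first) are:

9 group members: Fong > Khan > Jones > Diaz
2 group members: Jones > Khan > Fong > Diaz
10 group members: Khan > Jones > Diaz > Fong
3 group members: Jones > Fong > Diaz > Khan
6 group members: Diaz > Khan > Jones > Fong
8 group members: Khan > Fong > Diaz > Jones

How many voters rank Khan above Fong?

Ballots ranking Khan above Fong: 2+10+6+8 = 26.
Ballots ranking Fong above Khan: 9+3 = 12.
So 26 of 38 voters prefer Khan to Fong.

26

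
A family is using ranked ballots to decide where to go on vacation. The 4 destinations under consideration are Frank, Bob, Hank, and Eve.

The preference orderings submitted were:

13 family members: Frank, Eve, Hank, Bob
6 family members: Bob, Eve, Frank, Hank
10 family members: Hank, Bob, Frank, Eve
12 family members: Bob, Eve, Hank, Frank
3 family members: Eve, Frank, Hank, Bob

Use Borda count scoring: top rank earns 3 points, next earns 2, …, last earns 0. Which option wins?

Bob

Borda scores:
  Frank: 13·3 + 6·1 + 10·1 + 12·0 + 3·2 = 61
  Bob: 13·0 + 6·3 + 10·2 + 12·3 + 3·0 = 74
  Hank: 13·1 + 6·0 + 10·3 + 12·1 + 3·1 = 58
  Eve: 13·2 + 6·2 + 10·0 + 12·2 + 3·3 = 71
Bob has the highest total.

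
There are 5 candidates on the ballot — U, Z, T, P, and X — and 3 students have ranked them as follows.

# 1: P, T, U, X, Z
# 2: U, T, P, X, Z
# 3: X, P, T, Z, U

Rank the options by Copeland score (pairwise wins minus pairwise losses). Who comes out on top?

Pairwise results:
  U vs Z: U wins 2–1.
  U vs T: T wins 2–1.
  U vs P: P wins 2–1.
  U vs X: U wins 2–1.
  Z vs T: T wins 3–0.
  Z vs P: P wins 3–0.
  Z vs X: X wins 3–0.
  T vs P: P wins 2–1.
  T vs X: T wins 2–1.
  P vs X: P wins 2–1.
Copeland scores (wins − losses):
  U: 2 − 2 = 0
  Z: 0 − 4 = -4
  T: 3 − 1 = 2
  P: 4 − 0 = 4
  X: 1 − 3 = -2
P has the best Copeland score.

P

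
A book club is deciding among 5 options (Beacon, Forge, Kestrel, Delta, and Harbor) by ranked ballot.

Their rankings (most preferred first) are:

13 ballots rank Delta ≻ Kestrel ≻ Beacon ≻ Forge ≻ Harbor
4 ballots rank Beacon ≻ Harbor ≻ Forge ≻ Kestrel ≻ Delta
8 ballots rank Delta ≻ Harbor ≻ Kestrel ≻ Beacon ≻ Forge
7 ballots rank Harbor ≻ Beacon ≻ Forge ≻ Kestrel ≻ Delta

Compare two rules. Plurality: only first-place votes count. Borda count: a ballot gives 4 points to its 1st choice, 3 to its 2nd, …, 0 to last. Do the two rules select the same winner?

Plurality first-place counts: Beacon 4, Forge 0, Kestrel 0, Delta 21, Harbor 7 → Delta.
Borda totals: Beacon 71, Forge 35, Kestrel 66, Delta 84, Harbor 64 → Delta.
The two rules agree on Delta.

Yes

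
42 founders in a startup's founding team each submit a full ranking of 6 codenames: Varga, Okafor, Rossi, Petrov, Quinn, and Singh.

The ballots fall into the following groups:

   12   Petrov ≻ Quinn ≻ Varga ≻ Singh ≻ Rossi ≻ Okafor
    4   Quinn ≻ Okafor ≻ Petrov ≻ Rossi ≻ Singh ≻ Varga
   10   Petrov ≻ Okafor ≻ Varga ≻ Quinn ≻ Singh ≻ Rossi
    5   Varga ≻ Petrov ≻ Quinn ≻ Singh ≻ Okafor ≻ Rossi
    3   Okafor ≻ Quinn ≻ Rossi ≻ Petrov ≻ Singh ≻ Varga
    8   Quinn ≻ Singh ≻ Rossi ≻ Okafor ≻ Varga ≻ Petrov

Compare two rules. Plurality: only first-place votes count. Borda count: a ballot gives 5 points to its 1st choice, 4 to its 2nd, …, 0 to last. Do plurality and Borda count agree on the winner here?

No

Plurality first-place counts: Varga 5, Okafor 3, Rossi 0, Petrov 22, Quinn 12, Singh 0 → Petrov.
Borda totals: Varga 99, Okafor 92, Rossi 53, Petrov 148, Quinn 155, Singh 83 → Quinn.
The two rules disagree: plurality picks Petrov, Borda picks Quinn.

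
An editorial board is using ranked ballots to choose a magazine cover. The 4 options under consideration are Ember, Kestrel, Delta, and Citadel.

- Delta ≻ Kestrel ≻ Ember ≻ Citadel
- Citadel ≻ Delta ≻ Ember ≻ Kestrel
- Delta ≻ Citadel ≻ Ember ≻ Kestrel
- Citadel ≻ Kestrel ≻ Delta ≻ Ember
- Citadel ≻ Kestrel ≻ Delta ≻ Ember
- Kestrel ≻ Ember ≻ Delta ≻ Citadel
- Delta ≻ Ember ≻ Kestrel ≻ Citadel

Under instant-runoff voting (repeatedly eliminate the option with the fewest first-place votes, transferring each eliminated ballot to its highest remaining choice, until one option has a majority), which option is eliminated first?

Ember

Round 1: Delta 3, Citadel 3, Kestrel 1, Ember 0. Ember has the fewest and is eliminated.
Round 2: Delta 3, Citadel 3, Kestrel 1. Kestrel has the fewest and is eliminated.
Round 3: Delta 4, Citadel 3. Delta has a majority.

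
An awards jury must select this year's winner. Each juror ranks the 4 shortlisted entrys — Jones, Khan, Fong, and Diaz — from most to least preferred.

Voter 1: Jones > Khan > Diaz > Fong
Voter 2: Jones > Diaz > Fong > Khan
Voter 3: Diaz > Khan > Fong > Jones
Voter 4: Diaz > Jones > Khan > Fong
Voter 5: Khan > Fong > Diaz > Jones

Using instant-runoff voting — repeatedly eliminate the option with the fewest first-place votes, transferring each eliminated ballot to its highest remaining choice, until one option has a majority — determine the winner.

Diaz

Round 1: Jones 2, Diaz 2, Khan 1, Fong 0. Fong has the fewest and is eliminated.
Round 2: Jones 2, Diaz 2, Khan 1. Khan has the fewest and is eliminated.
Round 3: Diaz 3, Jones 2. Diaz has a majority.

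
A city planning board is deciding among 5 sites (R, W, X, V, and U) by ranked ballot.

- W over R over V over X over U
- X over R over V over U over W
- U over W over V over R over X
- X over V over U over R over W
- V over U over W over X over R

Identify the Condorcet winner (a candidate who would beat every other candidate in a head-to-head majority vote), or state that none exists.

Head-to-head results (5 voters total):
R vs W: W wins 3–2.
R vs X: X wins 3–2.
R vs V: V wins 3–2.
R vs U: U wins 3–2.
W vs X: W wins 3–2.
W vs V: V wins 3–2.
W vs U: U wins 4–1.
X vs V: V wins 3–2.
X vs U: X wins 3–2.
V vs U: V wins 4–1.
V beats each rival — R (3–2), W (3–2), X (3–2), U (4–1) — so V is the Condorcet winner.

V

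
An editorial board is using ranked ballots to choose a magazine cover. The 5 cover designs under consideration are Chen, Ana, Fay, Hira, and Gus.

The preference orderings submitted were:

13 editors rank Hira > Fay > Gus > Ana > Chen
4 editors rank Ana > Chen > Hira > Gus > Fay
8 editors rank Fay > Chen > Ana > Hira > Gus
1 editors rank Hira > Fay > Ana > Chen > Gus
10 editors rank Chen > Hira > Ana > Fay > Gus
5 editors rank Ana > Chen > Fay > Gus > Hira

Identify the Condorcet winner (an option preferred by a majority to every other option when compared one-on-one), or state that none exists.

Head-to-head results (41 voters total):
Chen vs Ana: Ana wins 23–18.
Chen vs Fay: Fay wins 22–19.
Chen vs Hira: Chen wins 27–14.
Chen vs Gus: Chen wins 28–13.
Ana vs Fay: Fay wins 22–19.
Ana vs Hira: Hira wins 24–17.
Ana vs Gus: Ana wins 28–13.
Fay vs Hira: Hira wins 28–13.
Fay vs Gus: Fay wins 37–4.
Hira vs Gus: Hira wins 36–5.
No candidate beats all others: Chen beats Hira beats Ana beats Chen, a majority cycle.

None — there is no Condorcet winner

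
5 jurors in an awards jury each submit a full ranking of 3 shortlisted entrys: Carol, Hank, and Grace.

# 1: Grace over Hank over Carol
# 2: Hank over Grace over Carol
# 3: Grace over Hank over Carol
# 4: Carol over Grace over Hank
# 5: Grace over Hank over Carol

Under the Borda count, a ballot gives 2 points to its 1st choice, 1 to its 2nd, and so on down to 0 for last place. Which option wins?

Grace

Borda scores:
  Carol: 0 + 0 + 0 + 2 + 0 = 2
  Hank: 1 + 2 + 1 + 0 + 1 = 5
  Grace: 2 + 1 + 2 + 1 + 2 = 8
Grace has the highest total.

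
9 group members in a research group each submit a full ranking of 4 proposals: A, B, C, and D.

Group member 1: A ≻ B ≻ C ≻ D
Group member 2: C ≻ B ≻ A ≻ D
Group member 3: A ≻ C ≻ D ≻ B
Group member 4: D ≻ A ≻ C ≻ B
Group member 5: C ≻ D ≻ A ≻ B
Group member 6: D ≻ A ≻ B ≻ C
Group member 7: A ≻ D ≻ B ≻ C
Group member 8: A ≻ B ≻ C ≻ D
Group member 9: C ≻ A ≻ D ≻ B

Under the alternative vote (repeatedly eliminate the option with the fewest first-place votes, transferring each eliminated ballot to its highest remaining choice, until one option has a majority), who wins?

A

Round 1: A 4, C 3, D 2, B 0. B has the fewest and is eliminated.
Round 2: A 4, C 3, D 2. D has the fewest and is eliminated.
Round 3: A 6, C 3. A has a majority.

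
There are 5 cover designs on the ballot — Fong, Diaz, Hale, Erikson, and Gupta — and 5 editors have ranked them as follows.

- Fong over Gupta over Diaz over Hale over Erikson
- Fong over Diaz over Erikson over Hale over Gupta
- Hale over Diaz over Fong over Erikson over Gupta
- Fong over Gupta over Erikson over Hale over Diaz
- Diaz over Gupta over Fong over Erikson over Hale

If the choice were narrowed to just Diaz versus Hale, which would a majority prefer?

Diaz

Ballots ranking Diaz above Hale: 3.
Ballots ranking Hale above Diaz: 2.
Diaz wins the head-to-head, 3–2.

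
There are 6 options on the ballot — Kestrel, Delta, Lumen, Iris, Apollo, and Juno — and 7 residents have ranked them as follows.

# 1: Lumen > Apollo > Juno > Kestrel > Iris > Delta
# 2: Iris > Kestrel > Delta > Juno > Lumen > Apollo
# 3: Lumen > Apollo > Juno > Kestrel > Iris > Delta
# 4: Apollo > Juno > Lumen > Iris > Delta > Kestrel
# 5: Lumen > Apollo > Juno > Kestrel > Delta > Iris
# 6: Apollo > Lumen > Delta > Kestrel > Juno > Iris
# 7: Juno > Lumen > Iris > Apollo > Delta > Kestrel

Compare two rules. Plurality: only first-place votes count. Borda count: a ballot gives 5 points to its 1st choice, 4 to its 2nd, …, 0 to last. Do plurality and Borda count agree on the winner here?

Yes

Plurality first-place counts: Kestrel 0, Delta 0, Lumen 3, Iris 1, Apollo 2, Juno 1 → Lumen.
Borda totals: Kestrel 12, Delta 9, Lumen 27, Iris 12, Apollo 24, Juno 21 → Lumen.
The two rules agree on Lumen.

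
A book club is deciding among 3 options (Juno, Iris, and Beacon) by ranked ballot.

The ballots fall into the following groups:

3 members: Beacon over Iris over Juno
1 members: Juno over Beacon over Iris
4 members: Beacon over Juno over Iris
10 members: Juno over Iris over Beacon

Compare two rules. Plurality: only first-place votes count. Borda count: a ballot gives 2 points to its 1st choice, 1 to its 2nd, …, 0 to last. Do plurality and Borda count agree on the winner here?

Plurality first-place counts: Juno 11, Iris 0, Beacon 7 → Juno.
Borda totals: Juno 26, Iris 13, Beacon 15 → Juno.
The two rules agree on Juno.

Yes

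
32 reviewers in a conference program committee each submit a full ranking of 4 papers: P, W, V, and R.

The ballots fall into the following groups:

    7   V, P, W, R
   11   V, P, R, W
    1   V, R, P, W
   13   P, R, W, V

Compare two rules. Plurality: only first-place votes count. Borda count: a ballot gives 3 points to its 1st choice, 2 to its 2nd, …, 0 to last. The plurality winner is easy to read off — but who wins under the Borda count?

Plurality first-place counts: P 13, W 0, V 19, R 0 → V.
Borda totals: P 76, W 20, V 57, R 39 → P.

P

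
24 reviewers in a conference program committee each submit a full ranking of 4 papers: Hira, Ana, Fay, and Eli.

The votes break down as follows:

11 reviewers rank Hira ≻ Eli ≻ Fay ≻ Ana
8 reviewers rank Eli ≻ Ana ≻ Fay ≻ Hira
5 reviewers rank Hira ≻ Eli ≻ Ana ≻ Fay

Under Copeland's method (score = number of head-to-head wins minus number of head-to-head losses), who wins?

Hira

Pairwise results:
  Hira vs Ana: Hira wins 16–8.
  Hira vs Fay: Hira wins 16–8.
  Hira vs Eli: Hira wins 16–8.
  Ana vs Fay: Ana wins 13–11.
  Ana vs Eli: Eli wins 24–0.
  Fay vs Eli: Eli wins 24–0.
Copeland scores (wins − losses):
  Hira: 3 − 0 = 3
  Ana: 1 − 2 = -1
  Fay: 0 − 3 = -3
  Eli: 2 − 1 = 1
Hira has the best Copeland score.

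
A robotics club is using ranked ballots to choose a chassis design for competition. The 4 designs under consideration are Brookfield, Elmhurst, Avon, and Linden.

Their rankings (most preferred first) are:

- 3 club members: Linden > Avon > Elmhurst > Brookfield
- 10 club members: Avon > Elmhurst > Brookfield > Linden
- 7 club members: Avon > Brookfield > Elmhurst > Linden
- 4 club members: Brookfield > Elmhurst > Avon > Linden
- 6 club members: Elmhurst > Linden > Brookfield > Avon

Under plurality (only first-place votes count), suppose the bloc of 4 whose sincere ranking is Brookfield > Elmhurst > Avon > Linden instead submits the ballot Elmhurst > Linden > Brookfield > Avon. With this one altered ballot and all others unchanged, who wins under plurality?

Avon

First-place totals with the altered ballot: Brookfield 0, Elmhurst 10, Avon 17, Linden 3.
The winner is unchanged: still Avon.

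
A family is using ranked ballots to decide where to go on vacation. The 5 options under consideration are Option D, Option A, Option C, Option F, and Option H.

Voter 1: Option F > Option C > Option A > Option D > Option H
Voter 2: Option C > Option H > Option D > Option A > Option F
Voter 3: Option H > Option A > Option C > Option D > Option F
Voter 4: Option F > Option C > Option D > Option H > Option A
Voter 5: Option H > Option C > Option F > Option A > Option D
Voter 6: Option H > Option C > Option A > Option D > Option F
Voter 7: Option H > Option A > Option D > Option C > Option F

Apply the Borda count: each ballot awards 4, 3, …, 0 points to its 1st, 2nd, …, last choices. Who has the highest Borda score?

Borda scores:
  Option D: 1 + 2 + 1 + 2 + 0 + 1 + 2 = 9
  Option A: 2 + 1 + 3 + 0 + 1 + 2 + 3 = 12
  Option C: 3 + 4 + 2 + 3 + 3 + 3 + 1 = 19
  Option F: 4 + 0 + 0 + 4 + 2 + 0 + 0 = 10
  Option H: 0 + 3 + 4 + 1 + 4 + 4 + 4 = 20
Option H has the highest total.

Option H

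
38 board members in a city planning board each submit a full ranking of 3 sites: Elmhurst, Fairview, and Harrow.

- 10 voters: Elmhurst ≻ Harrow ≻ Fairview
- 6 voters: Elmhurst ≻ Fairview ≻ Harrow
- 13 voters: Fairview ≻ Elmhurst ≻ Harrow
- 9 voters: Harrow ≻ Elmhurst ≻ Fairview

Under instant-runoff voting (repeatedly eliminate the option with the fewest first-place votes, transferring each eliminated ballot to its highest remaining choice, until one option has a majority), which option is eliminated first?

Round 1: Elmhurst 16, Fairview 13, Harrow 9. Harrow has the fewest and is eliminated.
Round 2: Elmhurst 25, Fairview 13. Elmhurst has a majority.

Harrow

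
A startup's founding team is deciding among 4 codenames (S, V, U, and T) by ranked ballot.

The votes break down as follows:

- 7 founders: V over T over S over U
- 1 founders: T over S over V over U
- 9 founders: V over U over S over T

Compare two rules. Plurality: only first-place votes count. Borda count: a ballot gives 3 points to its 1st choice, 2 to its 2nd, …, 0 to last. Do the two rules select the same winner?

Plurality first-place counts: S 0, V 16, U 0, T 1 → V.
Borda totals: S 18, V 49, U 18, T 17 → V.
The two rules agree on V.

Yes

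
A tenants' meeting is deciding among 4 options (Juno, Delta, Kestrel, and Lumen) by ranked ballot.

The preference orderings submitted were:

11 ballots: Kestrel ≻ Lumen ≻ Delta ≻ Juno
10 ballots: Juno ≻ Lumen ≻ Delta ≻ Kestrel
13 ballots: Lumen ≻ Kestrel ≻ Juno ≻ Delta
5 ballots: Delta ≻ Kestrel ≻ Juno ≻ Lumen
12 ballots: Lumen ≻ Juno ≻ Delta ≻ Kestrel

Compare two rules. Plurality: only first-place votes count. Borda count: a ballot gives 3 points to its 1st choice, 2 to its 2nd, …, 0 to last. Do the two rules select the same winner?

Yes

Plurality first-place counts: Juno 10, Delta 5, Kestrel 11, Lumen 25 → Lumen.
Borda totals: Juno 72, Delta 48, Kestrel 69, Lumen 117 → Lumen.
The two rules agree on Lumen.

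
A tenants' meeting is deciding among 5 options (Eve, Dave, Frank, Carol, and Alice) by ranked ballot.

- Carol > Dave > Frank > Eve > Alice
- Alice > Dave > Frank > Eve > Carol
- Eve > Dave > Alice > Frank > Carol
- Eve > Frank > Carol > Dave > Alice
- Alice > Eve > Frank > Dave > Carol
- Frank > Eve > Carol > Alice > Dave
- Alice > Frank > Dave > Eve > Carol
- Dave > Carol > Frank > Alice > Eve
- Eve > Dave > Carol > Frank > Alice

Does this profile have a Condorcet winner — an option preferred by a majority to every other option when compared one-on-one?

Head-to-head results (9 voters total):
Eve vs Dave: Eve wins 5–4.
Eve vs Frank: Frank wins 5–4.
Eve vs Carol: Eve wins 7–2.
Eve vs Alice: Eve wins 5–4.
Dave vs Frank: Dave wins 5–4.
Dave vs Carol: Dave wins 6–3.
Dave vs Alice: Dave wins 5–4.
Frank vs Carol: Frank wins 6–3.
Frank vs Alice: Frank wins 5–4.
Carol vs Alice: Carol wins 5–4.
No candidate beats all others: Eve beats Dave beats Frank beats Eve, a majority cycle.

No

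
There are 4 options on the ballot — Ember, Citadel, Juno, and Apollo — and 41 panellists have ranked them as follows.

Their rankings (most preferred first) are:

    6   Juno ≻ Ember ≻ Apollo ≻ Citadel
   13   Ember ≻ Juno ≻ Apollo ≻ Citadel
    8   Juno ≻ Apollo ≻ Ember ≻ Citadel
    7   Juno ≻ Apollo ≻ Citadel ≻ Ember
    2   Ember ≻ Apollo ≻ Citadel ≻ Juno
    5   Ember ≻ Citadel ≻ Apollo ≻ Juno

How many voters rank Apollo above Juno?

7

Ballots ranking Apollo above Juno: 2+5 = 7.
Ballots ranking Juno above Apollo: 6+13+8+7 = 34.
So 7 of 41 voters prefer Apollo to Juno.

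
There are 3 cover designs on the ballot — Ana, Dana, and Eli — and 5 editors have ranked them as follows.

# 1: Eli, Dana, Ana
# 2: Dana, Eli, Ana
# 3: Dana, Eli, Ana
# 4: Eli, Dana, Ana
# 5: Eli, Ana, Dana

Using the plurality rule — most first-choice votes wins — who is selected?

Eli

First-place vote totals:
  Ana: 0
  Dana: 2
  Eli: 3
Eli has the most first-place votes.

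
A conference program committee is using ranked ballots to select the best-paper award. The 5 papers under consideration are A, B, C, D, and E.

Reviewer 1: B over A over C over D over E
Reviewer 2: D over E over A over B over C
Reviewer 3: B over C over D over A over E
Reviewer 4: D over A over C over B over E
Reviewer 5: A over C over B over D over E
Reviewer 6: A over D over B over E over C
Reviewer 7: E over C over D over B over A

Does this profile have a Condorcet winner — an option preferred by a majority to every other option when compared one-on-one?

Head-to-head results (7 voters total):
A vs B: A wins 4–3.
A vs C: A wins 5–2.
A vs D: D wins 4–3.
A vs E: A wins 5–2.
B vs C: B wins 4–3.
B vs D: D wins 4–3.
B vs E: B wins 5–2.
C vs D: C wins 4–3.
C vs E: C wins 4–3.
D vs E: D wins 6–1.
No candidate beats all others: A beats C beats D beats A, a majority cycle.

No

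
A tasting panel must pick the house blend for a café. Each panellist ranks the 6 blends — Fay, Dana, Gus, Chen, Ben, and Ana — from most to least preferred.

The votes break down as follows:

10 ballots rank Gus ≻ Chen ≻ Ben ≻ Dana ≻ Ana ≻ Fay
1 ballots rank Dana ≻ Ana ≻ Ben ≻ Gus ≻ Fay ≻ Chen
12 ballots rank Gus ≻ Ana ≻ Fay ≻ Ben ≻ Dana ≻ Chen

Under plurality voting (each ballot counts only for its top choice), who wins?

Gus

First-place vote totals:
  Fay: 0
  Dana: 1
  Gus: 22
  Chen: 0
  Ben: 0
  Ana: 0
Gus has the most first-place votes.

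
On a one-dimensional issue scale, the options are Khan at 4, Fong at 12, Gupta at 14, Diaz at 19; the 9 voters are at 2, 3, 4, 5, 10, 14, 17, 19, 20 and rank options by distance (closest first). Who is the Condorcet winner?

With single-peaked preferences on a line, the Condorcet winner is the candidate closest to the median voter.
The median voter (position 10) is closest to Fong at 12.
Check: Fong vs Diaz — voters closer to Fong: 6 of 9.

Fong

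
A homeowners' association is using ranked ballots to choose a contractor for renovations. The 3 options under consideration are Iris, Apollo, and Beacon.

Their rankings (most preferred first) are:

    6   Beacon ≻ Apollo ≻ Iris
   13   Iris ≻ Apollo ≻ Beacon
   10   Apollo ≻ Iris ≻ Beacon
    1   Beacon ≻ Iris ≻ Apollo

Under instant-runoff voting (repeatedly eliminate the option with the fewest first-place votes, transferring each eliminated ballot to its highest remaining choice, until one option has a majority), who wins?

Round 1: Iris 13, Apollo 10, Beacon 7. Beacon has the fewest and is eliminated.
Round 2: Apollo 16, Iris 14. Apollo has a majority.

Apollo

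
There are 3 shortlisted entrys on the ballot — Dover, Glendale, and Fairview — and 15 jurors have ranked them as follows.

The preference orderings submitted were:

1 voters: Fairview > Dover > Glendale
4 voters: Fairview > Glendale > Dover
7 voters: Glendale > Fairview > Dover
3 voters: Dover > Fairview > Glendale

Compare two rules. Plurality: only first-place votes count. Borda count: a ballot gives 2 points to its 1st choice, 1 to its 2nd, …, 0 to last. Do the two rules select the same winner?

No

Plurality first-place counts: Dover 3, Glendale 7, Fairview 5 → Glendale.
Borda totals: Dover 7, Glendale 18, Fairview 20 → Fairview.
The two rules disagree: plurality picks Glendale, Borda picks Fairview.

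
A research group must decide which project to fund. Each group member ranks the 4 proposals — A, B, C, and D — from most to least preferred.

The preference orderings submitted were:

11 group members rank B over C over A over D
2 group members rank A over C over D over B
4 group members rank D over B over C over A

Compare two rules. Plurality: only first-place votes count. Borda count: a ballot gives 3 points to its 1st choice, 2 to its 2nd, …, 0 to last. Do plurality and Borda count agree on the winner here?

Yes

Plurality first-place counts: A 2, B 11, C 0, D 4 → B.
Borda totals: A 17, B 41, C 30, D 14 → B.
The two rules agree on B.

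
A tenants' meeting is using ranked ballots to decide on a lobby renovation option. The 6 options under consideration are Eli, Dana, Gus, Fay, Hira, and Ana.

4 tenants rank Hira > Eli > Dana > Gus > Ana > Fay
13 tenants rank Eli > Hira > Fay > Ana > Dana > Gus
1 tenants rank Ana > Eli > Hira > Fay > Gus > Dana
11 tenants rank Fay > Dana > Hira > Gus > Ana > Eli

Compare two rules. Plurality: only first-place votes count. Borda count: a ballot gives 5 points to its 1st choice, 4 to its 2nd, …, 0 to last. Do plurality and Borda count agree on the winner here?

No

Plurality first-place counts: Eli 13, Dana 0, Gus 0, Fay 11, Hira 4, Ana 1 → Eli.
Borda totals: Eli 85, Dana 69, Gus 31, Fay 96, Hira 108, Ana 46 → Hira.
The two rules disagree: plurality picks Eli, Borda picks Hira.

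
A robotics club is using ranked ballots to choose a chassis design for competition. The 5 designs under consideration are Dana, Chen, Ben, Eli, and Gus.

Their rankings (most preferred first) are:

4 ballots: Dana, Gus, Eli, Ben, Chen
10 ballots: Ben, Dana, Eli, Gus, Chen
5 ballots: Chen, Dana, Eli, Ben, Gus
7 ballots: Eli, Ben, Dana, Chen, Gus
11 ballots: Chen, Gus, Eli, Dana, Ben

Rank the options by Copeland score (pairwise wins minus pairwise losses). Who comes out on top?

Dana

Pairwise results:
  Dana vs Chen: Dana wins 21–16.
  Dana vs Ben: Dana wins 20–17.
  Dana vs Eli: Dana wins 19–18.
  Dana vs Gus: Dana wins 26–11.
  Chen vs Ben: Ben wins 21–16.
  Chen vs Eli: Eli wins 21–16.
  Chen vs Gus: Chen wins 23–14.
  Ben vs Eli: Eli wins 27–10.
  Ben vs Gus: Ben wins 22–15.
  Eli vs Gus: Eli wins 22–15.
Copeland scores (wins − losses):
  Dana: 4 − 0 = 4
  Chen: 1 − 3 = -2
  Ben: 2 − 2 = 0
  Eli: 3 − 1 = 2
  Gus: 0 − 4 = -4
Dana has the best Copeland score.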